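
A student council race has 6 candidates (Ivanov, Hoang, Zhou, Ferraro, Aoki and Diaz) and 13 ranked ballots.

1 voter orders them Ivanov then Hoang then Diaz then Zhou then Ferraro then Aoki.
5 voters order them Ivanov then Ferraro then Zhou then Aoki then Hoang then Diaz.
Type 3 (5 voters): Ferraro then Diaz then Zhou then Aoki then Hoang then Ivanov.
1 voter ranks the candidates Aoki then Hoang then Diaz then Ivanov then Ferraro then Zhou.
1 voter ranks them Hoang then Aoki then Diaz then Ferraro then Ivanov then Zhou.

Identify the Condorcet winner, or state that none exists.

Head-to-head results (13 voters):
Ivanov vs Hoang: Ivanov is ranked higher on 1+5 = 6 ballots, Hoang on 7. Hoang wins 7–6.
Ivanov vs Zhou: 8 to 5, Ivanov.
Ivanov vs Ferraro: Ivanov is ranked higher on 1+5+1 = 7 ballots, Ferraro on 6. Ivanov wins 7–6.
Ivanov vs Aoki: Ivanov preferred on 1+5 = 6 ballots; Aoki wins 7–6.
Ivanov vs Diaz: 6 to 7, Diaz.
Hoang vs Zhou: 1+1+1 = 3 for Hoang, 10 for Zhou — Zhou by 10–3.
Hoang vs Ferraro: Hoang is ranked higher on 1+1+1 = 3 ballots, Ferraro on 10. Ferraro wins 10–3.
Hoang vs Aoki: Hoang preferred on 1+1 = 2 ballots; Aoki wins 11–2.
Hoang vs Diaz: Hoang is ranked higher on 1+5+1+1 = 8 ballots, Diaz on 5. Hoang wins 8–5.
Zhou vs Ferraro: 1 to 12, Ferraro.
Zhou vs Aoki: 11 to 2, Zhou.
Zhou vs Diaz: Zhou is ranked higher on 5 ballots, Diaz on 8. Diaz wins 8–5.
Ferraro vs Aoki: Ferraro preferred on 1+5+5 = 11 ballots; Ferraro wins 11–2.
Ferraro vs Diaz: 5+5 = 10 for Ferraro, 3 for Diaz — Ferraro by 10–3.
Aoki vs Diaz: 7 to 6, Aoki.
No candidate is unbeaten: Ivanov loses to Hoang; Hoang loses to Zhou; Zhou loses to Ivanov; Ferraro loses to Ivanov; Aoki loses to Zhou; Diaz loses to Hoang. In particular Ivanov > Zhou > Hoang > Ivanov is a majority cycle — no Condorcet winner exists.

none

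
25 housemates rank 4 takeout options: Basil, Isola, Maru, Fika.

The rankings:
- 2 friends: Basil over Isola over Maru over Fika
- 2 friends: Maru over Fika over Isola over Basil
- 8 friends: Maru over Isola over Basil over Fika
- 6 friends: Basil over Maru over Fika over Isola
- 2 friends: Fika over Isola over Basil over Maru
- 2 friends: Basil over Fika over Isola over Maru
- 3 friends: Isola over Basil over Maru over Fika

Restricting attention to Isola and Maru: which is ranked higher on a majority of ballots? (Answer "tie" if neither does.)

Maru

Ballots ranking Isola above Maru: 2 + 2 + 2 + 3 = 9.
Ballots ranking Maru above Isola: 25 − 9 = 16.
Maru wins the head-to-head 16–9.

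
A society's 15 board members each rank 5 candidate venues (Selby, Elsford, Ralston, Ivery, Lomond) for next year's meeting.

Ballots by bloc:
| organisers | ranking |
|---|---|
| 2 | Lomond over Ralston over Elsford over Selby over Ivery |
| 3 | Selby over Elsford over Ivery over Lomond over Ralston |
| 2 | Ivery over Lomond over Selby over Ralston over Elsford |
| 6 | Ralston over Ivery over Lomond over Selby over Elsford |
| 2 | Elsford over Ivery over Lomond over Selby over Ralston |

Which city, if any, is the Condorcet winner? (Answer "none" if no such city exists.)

Head-to-head results (15 organisers):
Selby vs Elsford: 11 to 4, Selby.
Selby vs Ralston: 3+2+2 = 7 for Selby, 8 for Ralston — Ralston by 8–7.
Selby vs Ivery: 2+3 = 5 for Selby, 10 for Ivery — Ivery by 10–5.
Selby vs Lomond: Selby is ranked higher on 3 ballots, Lomond on 12. Lomond wins 12–3.
Elsford vs Ralston: 3+2 = 5 for Elsford, 10 for Ralston — Ralston by 10–5.
Elsford vs Ivery: Elsford preferred on 2+3+2 = 7 ballots; Ivery wins 8–7.
Elsford vs Lomond: Elsford preferred on 3+2 = 5 ballots; Lomond wins 10–5.
Ralston vs Ivery: 8 to 7, Ralston.
Ralston vs Lomond: Ralston preferred on 6 ballots; Lomond wins 9–6.
Ivery vs Lomond: 13 to 2, Ivery.
Each city drops at least one matchup (Selby loses to Ralston; Elsford loses to Selby; Ralston loses to Lomond; Ivery loses to Ralston; Lomond loses to Ivery); the cycle Ralston → Ivery → Lomond → Ralston rules out a Condorcet winner.

none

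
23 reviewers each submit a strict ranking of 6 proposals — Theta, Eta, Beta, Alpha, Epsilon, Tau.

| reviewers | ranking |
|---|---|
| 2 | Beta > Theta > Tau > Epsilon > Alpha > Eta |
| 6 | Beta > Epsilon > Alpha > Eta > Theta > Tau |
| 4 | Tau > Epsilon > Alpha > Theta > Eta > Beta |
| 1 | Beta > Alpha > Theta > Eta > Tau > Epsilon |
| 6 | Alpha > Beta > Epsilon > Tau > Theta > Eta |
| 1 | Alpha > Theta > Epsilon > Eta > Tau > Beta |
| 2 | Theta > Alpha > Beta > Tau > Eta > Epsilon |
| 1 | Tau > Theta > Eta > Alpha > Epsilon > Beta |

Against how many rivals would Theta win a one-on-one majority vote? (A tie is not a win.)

Theta against each rival (23 reviewers):
Theta vs Eta: Theta is ranked higher on 17 ballots, Eta on 6. Theta wins 17–6.
Theta vs Beta: 8 to 15, Beta.
Theta vs Alpha: Alpha wins 18–5.
Theta vs Epsilon: 7 to 16, Epsilon.
Theta vs Tau: Theta wins 12–11.
Theta beats Eta, Tau; loses to Beta, Alpha, Epsilon — 2 pairwise wins.

2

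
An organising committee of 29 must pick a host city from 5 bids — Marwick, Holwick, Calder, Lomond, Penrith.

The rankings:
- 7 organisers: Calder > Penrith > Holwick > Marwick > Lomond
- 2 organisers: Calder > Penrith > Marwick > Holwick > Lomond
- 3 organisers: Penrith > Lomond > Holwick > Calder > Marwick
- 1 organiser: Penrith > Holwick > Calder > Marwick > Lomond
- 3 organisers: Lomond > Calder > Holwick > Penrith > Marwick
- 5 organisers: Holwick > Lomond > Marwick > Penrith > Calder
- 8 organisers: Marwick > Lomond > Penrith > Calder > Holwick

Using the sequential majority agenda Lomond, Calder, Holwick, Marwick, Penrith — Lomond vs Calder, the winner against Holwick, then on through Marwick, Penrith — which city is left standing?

Round 1: Lomond vs Calder — 19–10, Lomond advances.
Round 2: Lomond vs Holwick — 14–15, Holwick advances.
Round 3: Holwick vs Marwick — 19–10, Holwick advances.
Round 4: Holwick vs Penrith — 8–21, Penrith advances.
The agenda winner is Penrith.

Penrith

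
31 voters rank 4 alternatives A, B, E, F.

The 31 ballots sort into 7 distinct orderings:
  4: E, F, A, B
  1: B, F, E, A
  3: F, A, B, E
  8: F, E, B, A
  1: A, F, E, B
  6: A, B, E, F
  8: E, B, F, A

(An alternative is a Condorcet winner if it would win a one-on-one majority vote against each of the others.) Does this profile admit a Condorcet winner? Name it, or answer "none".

E

Pairwise majorities:
A vs B: 4+3+1+6 = 14 for A, 17 for B — B by 17–14.
A vs E: 3+1+6 = 10 for A, 21 for E — E by 21–10.
A vs F: A preferred on 1+6 = 7 ballots; F wins 24–7.
B vs E: B is ranked higher on 1+3+6 = 10 ballots, E on 21. E wins 21–10.
B vs F: 1+6+8 = 15 for B, 16 for F — F by 16–15.
E vs F: 4+6+8 = 18 for E, 13 for F — E by 18–13.
E wins every pairwise contest, so E is the Condorcet winner.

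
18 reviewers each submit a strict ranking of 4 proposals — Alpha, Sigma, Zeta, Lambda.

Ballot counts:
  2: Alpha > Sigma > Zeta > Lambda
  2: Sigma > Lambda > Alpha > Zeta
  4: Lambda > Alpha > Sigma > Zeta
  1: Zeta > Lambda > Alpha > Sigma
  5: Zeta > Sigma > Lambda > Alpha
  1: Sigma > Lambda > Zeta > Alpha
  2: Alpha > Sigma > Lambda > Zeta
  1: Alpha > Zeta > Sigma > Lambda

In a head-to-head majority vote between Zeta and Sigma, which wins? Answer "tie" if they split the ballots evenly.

Sigma

Ballots ranking Zeta above Sigma: 1 + 5 + 1 = 7.
Ballots ranking Sigma above Zeta: 18 − 7 = 11.
Sigma wins the head-to-head 11–7.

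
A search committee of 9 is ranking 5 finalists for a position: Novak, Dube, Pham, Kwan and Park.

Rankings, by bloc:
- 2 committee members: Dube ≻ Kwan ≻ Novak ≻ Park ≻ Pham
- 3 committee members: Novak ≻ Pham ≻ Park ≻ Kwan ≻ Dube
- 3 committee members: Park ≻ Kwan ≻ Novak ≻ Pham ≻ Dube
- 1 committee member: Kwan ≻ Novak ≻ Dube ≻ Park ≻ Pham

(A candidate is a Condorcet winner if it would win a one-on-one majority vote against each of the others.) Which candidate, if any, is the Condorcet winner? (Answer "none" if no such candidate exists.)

none

Pairwise majorities:
Novak vs Dube: Novak wins 7–2.
Novak–Pham: Novak 9–0.
Novak vs Kwan: Kwan, 6–3.
Novak–Park: Novak 6–3.
Dube–Pham: Pham 6–3.
Dube vs Kwan: Kwan wins 7–2.
Dube–Park: Park 6–3.
Pham vs Kwan: Kwan wins 6–3.
Pham–Park: Park 6–3.
Kwan–Park: Park 6–3.
Every candidate loses at least once (Novak loses to Kwan; Dube loses to Novak; Pham loses to Novak; Kwan loses to Park; Park loses to Novak). The majority relation contains the cycle Novak beats Park beats Kwan beats Novak, so there is no Condorcet winner.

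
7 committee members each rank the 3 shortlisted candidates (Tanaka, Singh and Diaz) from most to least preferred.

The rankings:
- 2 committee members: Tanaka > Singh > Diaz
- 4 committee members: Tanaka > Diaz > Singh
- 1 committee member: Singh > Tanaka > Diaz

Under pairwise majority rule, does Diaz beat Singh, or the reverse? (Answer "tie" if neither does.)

Diaz

Ballots ranking Diaz above Singh: 4.
Ballots ranking Singh above Diaz: 7 − 4 = 3.
Diaz wins the head-to-head 4–3.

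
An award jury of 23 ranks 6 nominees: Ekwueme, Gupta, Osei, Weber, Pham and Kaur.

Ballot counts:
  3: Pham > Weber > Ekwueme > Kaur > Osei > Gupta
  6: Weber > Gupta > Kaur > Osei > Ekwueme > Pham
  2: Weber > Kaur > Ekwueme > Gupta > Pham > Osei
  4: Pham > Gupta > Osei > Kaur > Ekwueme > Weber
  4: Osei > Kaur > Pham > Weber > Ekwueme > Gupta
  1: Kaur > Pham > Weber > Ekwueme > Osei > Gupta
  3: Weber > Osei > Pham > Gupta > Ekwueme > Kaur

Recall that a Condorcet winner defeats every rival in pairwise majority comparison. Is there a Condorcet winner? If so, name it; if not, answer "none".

Pairwise majorities:
Ekwueme–Gupta: Gupta 13–10.
Ekwueme vs Osei: Osei wins 17–6.
Ekwueme–Weber: Weber 19–4.
Ekwueme–Pham: Pham 15–8.
Ekwueme vs Kaur: Kaur, 17–6.
Gupta vs Osei: Gupta, 12–11.
Gupta vs Weber: Weber, 19–4.
Gupta vs Pham: Pham, 15–8.
Gupta vs Kaur: Gupta wins 13–10.
Osei vs Weber: Weber wins 15–8.
Osei–Pham: Osei 13–10.
Osei vs Kaur: Kaur, 12–11.
Weber vs Pham: Pham, 12–11.
Weber–Kaur: Weber 14–9.
Pham–Kaur: Kaur 13–10.
Every nominee loses at least once (Ekwueme loses to Gupta; Gupta loses to Weber; Osei loses to Gupta; Weber loses to Pham; Pham loses to Osei; Kaur loses to Gupta). The majority relation contains the cycle Gupta beats Osei beats Pham beats Gupta, so there is no Condorcet winner.

none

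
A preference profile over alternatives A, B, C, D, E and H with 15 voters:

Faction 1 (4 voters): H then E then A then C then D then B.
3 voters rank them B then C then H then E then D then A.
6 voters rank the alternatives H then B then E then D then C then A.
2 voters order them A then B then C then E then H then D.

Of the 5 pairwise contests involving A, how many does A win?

0

A against each rival (15 voters):
A vs B: 4+2 = 6 for A, 9 for B — B by 9–6.
A vs C: 4+2 = 6 for A, 9 for C — C by 9–6.
A vs D: D, 9–6.
A vs E: 2 for A, 13 for E — E by 13–2.
A vs H: H wins 13–2.
A beats no one; loses to B, C, D, E, H — 0 pairwise wins.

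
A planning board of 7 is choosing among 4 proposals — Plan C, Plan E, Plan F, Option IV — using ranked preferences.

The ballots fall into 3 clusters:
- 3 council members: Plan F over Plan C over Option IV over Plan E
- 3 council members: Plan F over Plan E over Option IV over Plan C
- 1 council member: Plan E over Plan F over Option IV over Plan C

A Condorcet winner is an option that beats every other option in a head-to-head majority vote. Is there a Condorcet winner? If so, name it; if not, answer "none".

Pairwise majorities:
Plan C vs Plan E: 3 for Plan C, 4 for Plan E — Plan E by 4–3.
Plan C vs Plan F: 0 for Plan C, 7 for Plan F — Plan F by 7–0.
Plan C vs Option IV: 3 for Plan C, 4 for Option IV — Option IV by 4–3.
Plan E vs Plan F: Plan E preferred on 1 ballot; Plan F wins 6–1.
Plan E vs Option IV: Plan E preferred on 3+1 = 4 ballots; Plan E wins 4–3.
Plan F vs Option IV: 3+3+1 = 7 for Plan F, 0 for Option IV — Plan F by 7–0.
Only Plan F has no losses; Plan F is the Condorcet winner.

Plan F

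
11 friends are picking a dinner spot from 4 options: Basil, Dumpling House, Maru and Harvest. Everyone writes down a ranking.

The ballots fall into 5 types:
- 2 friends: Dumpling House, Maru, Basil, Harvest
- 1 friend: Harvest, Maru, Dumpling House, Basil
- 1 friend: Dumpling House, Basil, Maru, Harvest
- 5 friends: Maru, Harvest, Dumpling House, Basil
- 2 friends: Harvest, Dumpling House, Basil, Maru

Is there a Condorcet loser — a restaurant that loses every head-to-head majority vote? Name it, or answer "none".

Basil

Pairwise majorities:
Basil vs Dumpling House: Basil preferred on 0 ballots; Dumpling House wins 11–0.
Basil vs Maru: 1+2 = 3 for Basil, 8 for Maru — Maru by 8–3.
Basil vs Harvest: 2+1 = 3 for Basil, 8 for Harvest — Harvest by 8–3.
Dumpling House vs Maru: Maru wins 6–5.
Dumpling House vs Harvest: Dumpling House preferred on 2+1 = 3 ballots; Harvest wins 8–3.
Maru vs Harvest: 8 to 3, Maru.
Basil is beaten in every head-to-head and is the Condorcet loser.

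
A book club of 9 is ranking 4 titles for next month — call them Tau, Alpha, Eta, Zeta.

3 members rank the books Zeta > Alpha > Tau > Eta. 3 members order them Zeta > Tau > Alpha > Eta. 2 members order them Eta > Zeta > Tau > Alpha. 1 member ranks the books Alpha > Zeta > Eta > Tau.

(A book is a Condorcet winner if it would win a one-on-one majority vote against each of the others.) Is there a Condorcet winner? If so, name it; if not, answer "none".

Pairwise majorities:
Tau vs Alpha: Tau, 5–4.
Tau vs Eta: Tau, 6–3.
Tau vs Zeta: 0 for Tau, 9 for Zeta — Zeta by 9–0.
Alpha vs Eta: 7 to 2, Alpha.
Alpha vs Zeta: 1 to 8, Zeta.
Eta vs Zeta: Eta preferred on 2 ballots; Zeta wins 7–2.
Only Zeta has no losses; Zeta is the Condorcet winner.

Zeta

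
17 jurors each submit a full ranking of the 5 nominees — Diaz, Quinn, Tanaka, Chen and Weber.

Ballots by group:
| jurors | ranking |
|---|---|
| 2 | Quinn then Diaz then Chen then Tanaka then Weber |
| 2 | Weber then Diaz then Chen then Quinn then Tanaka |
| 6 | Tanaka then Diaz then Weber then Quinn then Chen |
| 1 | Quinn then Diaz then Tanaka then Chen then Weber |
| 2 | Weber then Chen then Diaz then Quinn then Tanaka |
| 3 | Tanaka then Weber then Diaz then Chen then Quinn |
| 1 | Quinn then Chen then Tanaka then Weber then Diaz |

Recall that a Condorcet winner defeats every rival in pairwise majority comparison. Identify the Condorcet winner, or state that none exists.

Tanaka

Check each pair by majority over 17 ballots:
Diaz vs Quinn: Diaz is ranked higher on 2+6+2+3 = 13 ballots, Quinn on 4. Diaz wins 13–4.
Diaz vs Tanaka: Diaz preferred on 2+2+1+2 = 7 ballots; Tanaka wins 10–7.
Diaz vs Chen: 2+2+6+1+3 = 14 for Diaz, 3 for Chen — Diaz by 14–3.
Diaz vs Weber: 2+6+1 = 9 for Diaz, 8 for Weber — Diaz by 9–8.
Quinn vs Tanaka: 2+2+1+2+1 = 8 for Quinn, 9 for Tanaka — Tanaka by 9–8.
Quinn vs Chen: 2+6+1+1 = 10 for Quinn, 7 for Chen — Quinn by 10–7.
Quinn vs Weber: Quinn is ranked higher on 2+1+1 = 4 ballots, Weber on 13. Weber wins 13–4.
Tanaka vs Chen: 10 to 7, Tanaka.
Tanaka vs Weber: 13 to 4, Tanaka.
Chen vs Weber: Chen is ranked higher on 2+1+1 = 4 ballots, Weber on 13. Weber wins 13–4.
Tanaka wins every pairwise contest, so Tanaka is the Condorcet winner.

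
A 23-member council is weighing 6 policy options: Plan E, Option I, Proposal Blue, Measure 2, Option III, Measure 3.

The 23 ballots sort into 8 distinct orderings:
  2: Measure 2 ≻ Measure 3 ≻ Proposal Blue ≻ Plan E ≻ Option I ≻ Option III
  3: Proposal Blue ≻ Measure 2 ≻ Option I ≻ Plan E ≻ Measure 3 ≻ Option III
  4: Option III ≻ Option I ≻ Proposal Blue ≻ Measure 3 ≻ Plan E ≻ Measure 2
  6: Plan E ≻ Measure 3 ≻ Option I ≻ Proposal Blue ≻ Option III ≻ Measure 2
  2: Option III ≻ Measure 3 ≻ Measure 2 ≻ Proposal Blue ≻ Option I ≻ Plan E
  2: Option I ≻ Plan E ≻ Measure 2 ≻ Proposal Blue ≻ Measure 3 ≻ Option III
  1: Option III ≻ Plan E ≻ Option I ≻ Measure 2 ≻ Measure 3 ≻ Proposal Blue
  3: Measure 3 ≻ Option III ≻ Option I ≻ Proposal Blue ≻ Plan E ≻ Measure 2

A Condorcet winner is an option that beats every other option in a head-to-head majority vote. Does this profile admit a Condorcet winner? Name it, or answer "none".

Head-to-head results (23 council members):
Plan E vs Option I: Plan E preferred on 2+6+1 = 9 ballots; Option I wins 14–9.
Plan E vs Proposal Blue: 9 to 14, Proposal Blue.
Plan E vs Measure 2: 4+6+2+1+3 = 16 for Plan E, 7 for Measure 2 — Plan E by 16–7.
Plan E vs Option III: Plan E is ranked higher on 2+3+6+2 = 13 ballots, Option III on 10. Plan E wins 13–10.
Plan E vs Measure 3: 3+6+2+1 = 12 for Plan E, 11 for Measure 3 — Plan E by 12–11.
Option I vs Proposal Blue: Option I is ranked higher on 4+6+2+1+3 = 16 ballots, Proposal Blue on 7. Option I wins 16–7.
Option I vs Measure 2: 4+6+2+1+3 = 16 for Option I, 7 for Measure 2 — Option I by 16–7.
Option I vs Option III: Option I is ranked higher on 2+3+6+2 = 13 ballots, Option III on 10. Option I wins 13–10.
Option I vs Measure 3: Option I is ranked higher on 3+4+2+1 = 10 ballots, Measure 3 on 13. Measure 3 wins 13–10.
Proposal Blue vs Measure 2: Proposal Blue is ranked higher on 3+4+6+3 = 16 ballots, Measure 2 on 7. Proposal Blue wins 16–7.
Proposal Blue vs Option III: Proposal Blue preferred on 2+3+6+2 = 13 ballots; Proposal Blue wins 13–10.
Proposal Blue vs Measure 3: 3+4+2 = 9 for Proposal Blue, 14 for Measure 3 — Measure 3 by 14–9.
Measure 2 vs Option III: 2+3+2 = 7 for Measure 2, 16 for Option III — Option III by 16–7.
Measure 2 vs Measure 3: Measure 2 is ranked higher on 2+3+2+1 = 8 ballots, Measure 3 on 15. Measure 3 wins 15–8.
Option III vs Measure 3: 4+2+1 = 7 for Option III, 16 for Measure 3 — Measure 3 by 16–7.
Each option drops at least one matchup (Plan E loses to Option I; Option I loses to Measure 3; Proposal Blue loses to Option I; Measure 2 loses to Plan E; Option III loses to Plan E; Measure 3 loses to Plan E); the cycle Plan E > Measure 3 > Option I > Plan E rules out a Condorcet winner.

none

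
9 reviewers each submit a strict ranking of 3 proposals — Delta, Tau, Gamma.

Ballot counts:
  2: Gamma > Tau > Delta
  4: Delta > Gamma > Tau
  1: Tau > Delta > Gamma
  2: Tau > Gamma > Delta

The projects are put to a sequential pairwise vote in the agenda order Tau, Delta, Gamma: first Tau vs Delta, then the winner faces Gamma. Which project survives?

Round 1: Tau vs Delta — 5–4, Tau advances.
Round 2: Tau vs Gamma — 3–6, Gamma advances.
The agenda winner is Gamma.

Gamma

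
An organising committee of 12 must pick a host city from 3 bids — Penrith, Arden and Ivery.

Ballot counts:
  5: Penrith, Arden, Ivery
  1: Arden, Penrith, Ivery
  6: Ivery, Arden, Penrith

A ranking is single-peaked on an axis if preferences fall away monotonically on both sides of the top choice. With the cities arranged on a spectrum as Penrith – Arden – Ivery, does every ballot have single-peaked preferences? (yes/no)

yes

Axis positions: Penrith=1, Arden=2, Ivery=3.
Ballot type 1 (peak Penrith at position 1): ranking walks positions 1-2-3, expanding outward from the peak — single-peaked.
Ballot type 2 (peak Arden at position 2): ranking walks positions 2-1-3, expanding outward from the peak — single-peaked.
Ballot type 3 (peak Ivery at position 3): ranking walks positions 3-2-1, expanding outward from the peak — single-peaked.
Every ranking is single-peaked on this axis.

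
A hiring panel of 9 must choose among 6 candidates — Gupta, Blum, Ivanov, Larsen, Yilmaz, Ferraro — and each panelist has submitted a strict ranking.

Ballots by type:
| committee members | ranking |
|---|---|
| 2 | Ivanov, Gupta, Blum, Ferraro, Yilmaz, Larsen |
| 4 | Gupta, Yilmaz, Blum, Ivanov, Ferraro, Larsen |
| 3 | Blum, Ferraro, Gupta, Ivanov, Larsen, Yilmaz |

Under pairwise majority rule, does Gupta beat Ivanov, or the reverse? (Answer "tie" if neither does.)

Gupta

Ballots ranking Gupta above Ivanov: 4 + 3 = 7.
Ballots ranking Ivanov above Gupta: 9 − 7 = 2.
Gupta wins the head-to-head 7–2.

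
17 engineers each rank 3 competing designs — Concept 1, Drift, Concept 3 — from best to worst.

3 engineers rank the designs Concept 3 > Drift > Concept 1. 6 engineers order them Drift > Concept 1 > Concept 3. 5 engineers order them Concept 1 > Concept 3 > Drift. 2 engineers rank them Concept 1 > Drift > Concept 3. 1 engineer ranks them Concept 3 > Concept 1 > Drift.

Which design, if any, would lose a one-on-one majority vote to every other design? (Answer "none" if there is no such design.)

none

Pairwise majorities:
Concept 1 vs Drift: Concept 1 is ranked higher on 5+2+1 = 8 ballots, Drift on 9. Drift wins 9–8.
Concept 1 vs Concept 3: Concept 1 wins 13–4.
Drift vs Concept 3: Concept 3 wins 9–8.
Every design wins at least one matchup (Concept 1 beats Concept 3; Drift beats Concept 1; Concept 3 beats Drift), so there is no Condorcet loser.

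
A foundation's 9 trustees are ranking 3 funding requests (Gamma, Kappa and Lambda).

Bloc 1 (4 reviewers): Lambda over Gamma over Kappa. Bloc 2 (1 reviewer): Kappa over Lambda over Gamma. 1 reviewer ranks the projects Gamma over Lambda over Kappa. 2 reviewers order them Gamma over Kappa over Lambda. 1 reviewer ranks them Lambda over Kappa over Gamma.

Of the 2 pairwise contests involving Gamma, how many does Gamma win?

1

Gamma against each rival (9 reviewers):
Gamma–Kappa: Gamma 7–2.
Gamma vs Lambda: Lambda wins 6–3.
Gamma beats Kappa; loses to Lambda — 1 pairwise win.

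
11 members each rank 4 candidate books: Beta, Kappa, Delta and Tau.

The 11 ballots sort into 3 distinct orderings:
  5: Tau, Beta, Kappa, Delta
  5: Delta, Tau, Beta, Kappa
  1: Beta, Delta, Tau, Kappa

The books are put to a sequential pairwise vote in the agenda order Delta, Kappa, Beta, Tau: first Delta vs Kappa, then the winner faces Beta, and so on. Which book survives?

Tau

Round 1: Delta vs Kappa — 6–5, Delta advances.
Round 2: Delta vs Beta — 5–6, Beta advances.
Round 3: Beta vs Tau — 1–10, Tau advances.
The agenda winner is Tau.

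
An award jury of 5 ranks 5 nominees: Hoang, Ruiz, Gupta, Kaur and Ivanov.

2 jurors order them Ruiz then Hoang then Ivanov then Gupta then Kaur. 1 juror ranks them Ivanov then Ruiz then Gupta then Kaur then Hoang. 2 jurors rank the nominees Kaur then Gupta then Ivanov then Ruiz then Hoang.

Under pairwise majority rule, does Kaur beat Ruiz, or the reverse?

Ruiz

Ballots ranking Kaur above Ruiz: 2.
Ballots ranking Ruiz above Kaur: 5 − 2 = 3.
Ruiz wins the head-to-head 3–2.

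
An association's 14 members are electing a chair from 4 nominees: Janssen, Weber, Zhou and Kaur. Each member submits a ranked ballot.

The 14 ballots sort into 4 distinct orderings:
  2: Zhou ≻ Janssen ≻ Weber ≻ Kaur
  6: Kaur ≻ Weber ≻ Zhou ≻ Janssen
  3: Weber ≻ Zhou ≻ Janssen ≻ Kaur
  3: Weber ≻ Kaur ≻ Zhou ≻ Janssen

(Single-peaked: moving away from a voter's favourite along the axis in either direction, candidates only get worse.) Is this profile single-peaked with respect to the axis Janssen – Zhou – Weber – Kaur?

yes

Axis positions: Janssen=1, Zhou=2, Weber=3, Kaur=4.
Ballot type 1 (peak Zhou at position 2): ranking walks positions 2-1-3-4, expanding outward from the peak — single-peaked.
Ballot type 2 (peak Kaur at position 4): ranking walks positions 4-3-2-1, expanding outward from the peak — single-peaked.
Ballot type 3 (peak Weber at position 3): ranking walks positions 3-2-1-4, expanding outward from the peak — single-peaked.
Ballot type 4 (peak Weber at position 3): ranking walks positions 3-4-2-1, expanding outward from the peak — single-peaked.
Every ranking is single-peaked on this axis.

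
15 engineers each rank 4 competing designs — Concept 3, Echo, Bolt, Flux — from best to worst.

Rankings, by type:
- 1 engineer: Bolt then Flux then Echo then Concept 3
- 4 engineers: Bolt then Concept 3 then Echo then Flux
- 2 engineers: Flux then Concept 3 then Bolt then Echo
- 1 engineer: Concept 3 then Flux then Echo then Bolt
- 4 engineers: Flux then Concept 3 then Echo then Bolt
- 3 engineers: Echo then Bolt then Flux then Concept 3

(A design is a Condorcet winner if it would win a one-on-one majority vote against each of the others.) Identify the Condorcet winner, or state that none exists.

none

Pairwise majorities:
Concept 3 vs Echo: Concept 3 preferred on 4+2+1+4 = 11 ballots; Concept 3 wins 11–4.
Concept 3 vs Bolt: 2+1+4 = 7 for Concept 3, 8 for Bolt — Bolt by 8–7.
Concept 3 vs Flux: Concept 3 is ranked higher on 4+1 = 5 ballots, Flux on 10. Flux wins 10–5.
Echo vs Bolt: 8 to 7, Echo.
Echo vs Flux: 7 to 8, Flux.
Bolt vs Flux: 8 to 7, Bolt.
Each design drops at least one matchup (Concept 3 loses to Bolt; Echo loses to Concept 3; Bolt loses to Echo; Flux loses to Bolt); the cycle Concept 3 beats Echo beats Bolt beats Concept 3 rules out a Condorcet winner.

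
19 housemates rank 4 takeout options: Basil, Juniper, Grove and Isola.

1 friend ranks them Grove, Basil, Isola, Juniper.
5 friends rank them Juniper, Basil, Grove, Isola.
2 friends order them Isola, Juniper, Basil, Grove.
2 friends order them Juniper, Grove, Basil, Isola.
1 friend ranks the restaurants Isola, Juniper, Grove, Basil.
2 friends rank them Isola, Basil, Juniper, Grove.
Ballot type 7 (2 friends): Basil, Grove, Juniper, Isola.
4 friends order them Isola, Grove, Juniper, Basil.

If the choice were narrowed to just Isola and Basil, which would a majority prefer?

Ballots ranking Isola above Basil: 2 + 1 + 2 + 4 = 9.
Ballots ranking Basil above Isola: 19 − 9 = 10.
Basil wins the head-to-head 10–9.

Basil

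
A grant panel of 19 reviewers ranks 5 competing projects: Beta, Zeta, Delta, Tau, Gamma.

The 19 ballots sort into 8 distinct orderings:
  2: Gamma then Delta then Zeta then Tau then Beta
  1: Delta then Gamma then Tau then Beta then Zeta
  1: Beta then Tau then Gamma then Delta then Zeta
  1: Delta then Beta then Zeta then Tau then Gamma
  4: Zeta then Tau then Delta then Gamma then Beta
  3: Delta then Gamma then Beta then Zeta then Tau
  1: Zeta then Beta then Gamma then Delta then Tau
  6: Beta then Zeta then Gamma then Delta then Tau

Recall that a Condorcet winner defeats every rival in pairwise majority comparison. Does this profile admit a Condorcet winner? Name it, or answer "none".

none

Head-to-head results (19 reviewers):
Beta–Zeta: Beta 12–7.
Beta–Delta: Delta 11–8.
Beta vs Tau: Beta wins 12–7.
Beta–Gamma: Gamma 10–9.
Zeta vs Delta: Zeta wins 11–8.
Zeta vs Tau: Zeta, 17–2.
Zeta vs Gamma: Zeta, 12–7.
Delta vs Tau: Delta, 14–5.
Delta vs Gamma: Gamma, 10–9.
Tau vs Gamma: Gamma wins 13–6.
Every project loses at least once (Beta loses to Delta; Zeta loses to Beta; Delta loses to Zeta; Tau loses to Beta; Gamma loses to Zeta). The majority relation contains the cycle Beta > Zeta > Delta > Beta, so there is no Condorcet winner.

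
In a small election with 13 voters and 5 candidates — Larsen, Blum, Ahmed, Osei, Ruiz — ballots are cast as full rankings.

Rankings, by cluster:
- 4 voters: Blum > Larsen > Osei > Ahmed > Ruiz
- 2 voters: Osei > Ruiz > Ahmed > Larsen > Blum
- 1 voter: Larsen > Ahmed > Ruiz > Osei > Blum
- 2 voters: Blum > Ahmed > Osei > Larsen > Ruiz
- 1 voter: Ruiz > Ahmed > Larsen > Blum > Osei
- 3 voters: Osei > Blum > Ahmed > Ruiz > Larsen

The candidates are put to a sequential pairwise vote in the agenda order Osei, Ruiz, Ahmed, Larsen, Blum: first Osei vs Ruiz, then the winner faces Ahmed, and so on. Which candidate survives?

Blum

Round 1: Osei vs Ruiz — 11–2, Osei advances.
Round 2: Osei vs Ahmed — 9–4, Osei advances.
Round 3: Osei vs Larsen — 7–6, Osei advances.
Round 4: Osei vs Blum — 6–7, Blum advances.
Blum survives the agenda.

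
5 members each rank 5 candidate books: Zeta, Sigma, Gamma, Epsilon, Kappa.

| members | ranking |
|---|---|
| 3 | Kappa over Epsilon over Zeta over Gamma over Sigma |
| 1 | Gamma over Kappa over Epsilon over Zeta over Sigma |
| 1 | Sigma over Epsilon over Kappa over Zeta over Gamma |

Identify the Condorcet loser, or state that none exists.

Sigma

Pairwise majorities:
Zeta–Sigma: Zeta 4–1.
Zeta vs Gamma: 4 to 1, Zeta.
Zeta vs Epsilon: Epsilon, 5–0.
Zeta vs Kappa: Kappa wins 5–0.
Sigma vs Gamma: Sigma is ranked higher on 1 ballot, Gamma on 4. Gamma wins 4–1.
Sigma–Epsilon: Epsilon 4–1.
Sigma vs Kappa: Kappa, 4–1.
Gamma vs Epsilon: Epsilon, 4–1.
Gamma vs Kappa: Kappa, 4–1.
Epsilon–Kappa: Kappa 4–1.
Sigma loses to every other book — it is the Condorcet loser.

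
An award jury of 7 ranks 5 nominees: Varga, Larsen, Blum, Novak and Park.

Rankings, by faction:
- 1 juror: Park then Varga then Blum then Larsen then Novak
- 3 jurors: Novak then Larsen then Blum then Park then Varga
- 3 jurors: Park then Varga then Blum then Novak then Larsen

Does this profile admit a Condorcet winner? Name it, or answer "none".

Pairwise majorities:
Varga vs Larsen: 1+3 = 4 for Varga, 3 for Larsen — Varga by 4–3.
Varga vs Blum: Varga wins 4–3.
Varga vs Novak: Varga wins 4–3.
Varga vs Park: Varga is ranked higher on 0 ballots, Park on 7. Park wins 7–0.
Larsen–Blum: Blum 4–3.
Larsen–Novak: Novak 6–1.
Larsen vs Park: Larsen is ranked higher on 3 ballots, Park on 4. Park wins 4–3.
Blum vs Novak: Blum is ranked higher on 1+3 = 4 ballots, Novak on 3. Blum wins 4–3.
Blum vs Park: 3 to 4, Park.
Novak vs Park: Novak is ranked higher on 3 ballots, Park on 4. Park wins 4–3.
Park wins every pairwise contest, so Park is the Condorcet winner.

Park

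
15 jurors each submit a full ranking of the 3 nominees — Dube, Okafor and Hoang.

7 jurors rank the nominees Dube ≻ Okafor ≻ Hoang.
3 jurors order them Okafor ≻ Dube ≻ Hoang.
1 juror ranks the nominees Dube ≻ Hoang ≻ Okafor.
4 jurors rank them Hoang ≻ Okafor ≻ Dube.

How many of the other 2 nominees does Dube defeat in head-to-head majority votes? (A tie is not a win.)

Dube against each rival (15 jurors):
Dube vs Okafor: Dube wins 8–7.
Dube vs Hoang: 7+3+1 = 11 for Dube, 4 for Hoang — Dube by 11–4.
Dube beats Okafor, Hoang — 2 pairwise wins.

2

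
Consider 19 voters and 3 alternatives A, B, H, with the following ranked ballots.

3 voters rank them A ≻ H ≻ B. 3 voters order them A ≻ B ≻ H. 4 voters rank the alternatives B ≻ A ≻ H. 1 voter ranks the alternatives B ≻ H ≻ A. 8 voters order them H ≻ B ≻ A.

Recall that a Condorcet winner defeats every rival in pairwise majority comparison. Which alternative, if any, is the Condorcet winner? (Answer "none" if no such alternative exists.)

Head-to-head results (19 voters):
A vs B: A is ranked higher on 3+3 = 6 ballots, B on 13. B wins 13–6.
A vs H: 3+3+4 = 10 for A, 9 for H — A by 10–9.
B vs H: B preferred on 3+4+1 = 8 ballots; H wins 11–8.
Every alternative loses at least once (A loses to B; B loses to H; H loses to A). The majority relation contains the cycle A beats H beats B beats A, so there is no Condorcet winner.

none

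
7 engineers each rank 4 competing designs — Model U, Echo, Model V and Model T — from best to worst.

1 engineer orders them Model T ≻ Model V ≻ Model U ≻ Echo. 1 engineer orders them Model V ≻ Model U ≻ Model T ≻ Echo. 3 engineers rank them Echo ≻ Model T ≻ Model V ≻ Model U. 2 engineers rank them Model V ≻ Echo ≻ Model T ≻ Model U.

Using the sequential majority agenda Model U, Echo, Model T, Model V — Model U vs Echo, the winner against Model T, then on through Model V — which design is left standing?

Model V

Round 1: Model U vs Echo — 2–5, Echo advances.
Round 2: Echo vs Model T — 5–2, Echo advances.
Round 3: Echo vs Model V — 3–4, Model V advances.
Model V survives the agenda.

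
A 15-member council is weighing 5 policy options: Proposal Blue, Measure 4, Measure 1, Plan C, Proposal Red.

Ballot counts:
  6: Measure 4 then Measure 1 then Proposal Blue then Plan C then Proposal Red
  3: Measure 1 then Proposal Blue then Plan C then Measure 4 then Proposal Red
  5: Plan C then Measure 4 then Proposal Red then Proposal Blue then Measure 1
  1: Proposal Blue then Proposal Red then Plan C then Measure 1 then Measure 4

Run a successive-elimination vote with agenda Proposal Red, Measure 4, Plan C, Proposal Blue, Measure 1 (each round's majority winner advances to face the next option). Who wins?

Measure 1

Round 1: Proposal Red vs Measure 4 — 1–14, Measure 4 advances.
Round 2: Measure 4 vs Plan C — 6–9, Plan C advances.
Round 3: Plan C vs Proposal Blue — 5–10, Proposal Blue advances.
Round 4: Proposal Blue vs Measure 1 — 6–9, Measure 1 advances.
The agenda winner is Measure 1.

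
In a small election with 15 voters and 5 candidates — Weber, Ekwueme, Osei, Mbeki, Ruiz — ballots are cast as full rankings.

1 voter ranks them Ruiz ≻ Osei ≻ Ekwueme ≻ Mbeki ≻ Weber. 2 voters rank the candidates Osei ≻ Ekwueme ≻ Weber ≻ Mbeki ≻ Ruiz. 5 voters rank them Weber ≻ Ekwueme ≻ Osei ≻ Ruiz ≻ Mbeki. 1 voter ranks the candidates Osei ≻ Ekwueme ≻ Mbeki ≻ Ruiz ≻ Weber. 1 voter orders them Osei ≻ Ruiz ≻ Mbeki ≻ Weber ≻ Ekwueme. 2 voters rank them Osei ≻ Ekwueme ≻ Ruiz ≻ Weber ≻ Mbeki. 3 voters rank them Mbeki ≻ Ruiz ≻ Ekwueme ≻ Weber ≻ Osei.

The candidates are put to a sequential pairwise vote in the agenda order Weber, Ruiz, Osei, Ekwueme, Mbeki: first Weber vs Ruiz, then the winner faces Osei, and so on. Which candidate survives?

Round 1: Weber vs Ruiz — 7–8, Ruiz advances.
Round 2: Ruiz vs Osei — 4–11, Osei advances.
Round 3: Osei vs Ekwueme — 7–8, Ekwueme advances.
Round 4: Ekwueme vs Mbeki — 11–4, Ekwueme advances.
The agenda winner is Ekwueme.

Ekwueme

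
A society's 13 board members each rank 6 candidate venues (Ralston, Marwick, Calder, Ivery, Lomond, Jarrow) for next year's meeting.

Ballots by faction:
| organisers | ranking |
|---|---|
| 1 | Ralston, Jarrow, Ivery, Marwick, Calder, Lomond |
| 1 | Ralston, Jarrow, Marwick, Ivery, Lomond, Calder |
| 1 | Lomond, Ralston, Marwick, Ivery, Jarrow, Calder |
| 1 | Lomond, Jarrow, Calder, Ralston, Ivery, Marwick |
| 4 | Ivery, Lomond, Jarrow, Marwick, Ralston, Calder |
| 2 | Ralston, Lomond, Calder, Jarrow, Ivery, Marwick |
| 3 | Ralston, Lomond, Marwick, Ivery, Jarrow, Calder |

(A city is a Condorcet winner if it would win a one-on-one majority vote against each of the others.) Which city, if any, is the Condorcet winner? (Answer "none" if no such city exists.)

Check each pair by majority over 13 ballots:
Ralston vs Marwick: Ralston wins 9–4.
Ralston vs Calder: 1+1+1+4+2+3 = 12 for Ralston, 1 for Calder — Ralston by 12–1.
Ralston vs Ivery: Ralston preferred on 1+1+1+1+2+3 = 9 ballots; Ralston wins 9–4.
Ralston vs Lomond: 1+1+2+3 = 7 for Ralston, 6 for Lomond — Ralston by 7–6.
Ralston vs Jarrow: Ralston preferred on 1+1+1+2+3 = 8 ballots; Ralston wins 8–5.
Marwick vs Calder: Marwick is ranked higher on 1+1+1+4+3 = 10 ballots, Calder on 3. Marwick wins 10–3.
Marwick vs Ivery: Ivery wins 8–5.
Marwick vs Lomond: Lomond, 11–2.
Marwick vs Jarrow: Jarrow wins 9–4.
Calder–Ivery: Ivery 10–3.
Calder vs Lomond: Lomond, 12–1.
Calder–Jarrow: Jarrow 11–2.
Ivery vs Lomond: Ivery preferred on 1+1+4 = 6 ballots; Lomond wins 7–6.
Ivery vs Jarrow: 1+4+3 = 8 for Ivery, 5 for Jarrow — Ivery by 8–5.
Lomond vs Jarrow: 11 to 2, Lomond.
Only Ralston has no losses; Ralston is the Condorcet winner.

Ralston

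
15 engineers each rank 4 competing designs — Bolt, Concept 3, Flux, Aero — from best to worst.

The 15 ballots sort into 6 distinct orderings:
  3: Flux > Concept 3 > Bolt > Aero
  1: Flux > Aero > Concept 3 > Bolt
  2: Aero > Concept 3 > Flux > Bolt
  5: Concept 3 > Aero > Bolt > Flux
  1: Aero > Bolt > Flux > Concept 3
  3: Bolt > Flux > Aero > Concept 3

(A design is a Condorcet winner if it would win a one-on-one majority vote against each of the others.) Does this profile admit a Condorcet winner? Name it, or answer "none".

Check each pair by majority over 15 ballots:
Bolt vs Concept 3: 4 to 11, Concept 3.
Bolt vs Flux: Bolt is ranked higher on 5+1+3 = 9 ballots, Flux on 6. Bolt wins 9–6.
Bolt vs Aero: Bolt preferred on 3+3 = 6 ballots; Aero wins 9–6.
Concept 3 vs Flux: 7 to 8, Flux.
Concept 3 vs Aero: 3+5 = 8 for Concept 3, 7 for Aero — Concept 3 by 8–7.
Flux vs Aero: Flux preferred on 3+1+3 = 7 ballots; Aero wins 8–7.
Every design loses at least once (Bolt loses to Concept 3; Concept 3 loses to Flux; Flux loses to Bolt; Aero loses to Concept 3). The majority relation contains the cycle Bolt > Flux > Concept 3 > Bolt, so there is no Condorcet winner.

none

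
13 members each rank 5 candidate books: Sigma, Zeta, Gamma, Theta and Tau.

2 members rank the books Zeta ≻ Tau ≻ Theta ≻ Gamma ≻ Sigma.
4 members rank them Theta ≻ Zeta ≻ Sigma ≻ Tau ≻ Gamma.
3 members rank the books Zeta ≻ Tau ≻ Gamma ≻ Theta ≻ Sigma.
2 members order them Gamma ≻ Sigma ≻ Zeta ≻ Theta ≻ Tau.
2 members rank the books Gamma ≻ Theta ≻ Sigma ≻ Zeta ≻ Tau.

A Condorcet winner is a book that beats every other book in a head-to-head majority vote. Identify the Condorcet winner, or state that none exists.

Zeta

Head-to-head results (13 members):
Sigma vs Zeta: 2+2 = 4 for Sigma, 9 for Zeta — Zeta by 9–4.
Sigma vs Gamma: Gamma, 9–4.
Sigma vs Theta: Theta wins 11–2.
Sigma vs Tau: 8 to 5, Sigma.
Zeta vs Gamma: 2+4+3 = 9 for Zeta, 4 for Gamma — Zeta by 9–4.
Zeta vs Theta: 2+3+2 = 7 for Zeta, 6 for Theta — Zeta by 7–6.
Zeta–Tau: Zeta 13–0.
Gamma vs Theta: 3+2+2 = 7 for Gamma, 6 for Theta — Gamma by 7–6.
Gamma vs Tau: Gamma is ranked higher on 2+2 = 4 ballots, Tau on 9. Tau wins 9–4.
Theta vs Tau: 8 to 5, Theta.
Zeta defeats every rival head-to-head and is the Condorcet winner.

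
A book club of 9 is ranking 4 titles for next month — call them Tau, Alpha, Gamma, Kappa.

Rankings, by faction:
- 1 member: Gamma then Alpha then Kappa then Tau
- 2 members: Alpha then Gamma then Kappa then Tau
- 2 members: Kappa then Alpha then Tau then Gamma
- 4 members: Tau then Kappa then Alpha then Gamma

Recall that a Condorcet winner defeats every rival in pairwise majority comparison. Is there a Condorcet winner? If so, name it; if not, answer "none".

Kappa

Pairwise majorities:
Tau vs Alpha: Alpha wins 5–4.
Tau vs Gamma: Tau wins 6–3.
Tau vs Kappa: Kappa, 5–4.
Alpha–Gamma: Alpha 8–1.
Alpha vs Kappa: Kappa wins 6–3.
Gamma vs Kappa: Kappa wins 6–3.
Kappa wins every pairwise contest, so Kappa is the Condorcet winner.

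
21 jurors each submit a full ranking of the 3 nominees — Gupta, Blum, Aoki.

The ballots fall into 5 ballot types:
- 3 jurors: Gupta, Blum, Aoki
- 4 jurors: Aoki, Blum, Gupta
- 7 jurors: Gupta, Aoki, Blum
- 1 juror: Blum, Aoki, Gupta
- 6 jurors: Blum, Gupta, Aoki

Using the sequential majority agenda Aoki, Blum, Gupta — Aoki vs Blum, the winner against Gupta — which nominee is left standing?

Gupta

Round 1: Aoki vs Blum — 11–10, Aoki advances.
Round 2: Aoki vs Gupta — 5–16, Gupta advances.
The agenda winner is Gupta.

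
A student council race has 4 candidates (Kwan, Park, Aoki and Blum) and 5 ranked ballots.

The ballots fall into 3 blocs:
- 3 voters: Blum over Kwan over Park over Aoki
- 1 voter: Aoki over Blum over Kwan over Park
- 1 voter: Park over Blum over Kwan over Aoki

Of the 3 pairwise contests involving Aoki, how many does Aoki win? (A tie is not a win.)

Aoki against each rival (5 voters):
Aoki vs Kwan: Kwan, 4–1.
Aoki vs Park: Aoki is ranked higher on 1 ballot, Park on 4. Park wins 4–1.
Aoki vs Blum: Blum, 4–1.
Aoki beats no one; loses to Kwan, Park, Blum — 0 pairwise wins.

0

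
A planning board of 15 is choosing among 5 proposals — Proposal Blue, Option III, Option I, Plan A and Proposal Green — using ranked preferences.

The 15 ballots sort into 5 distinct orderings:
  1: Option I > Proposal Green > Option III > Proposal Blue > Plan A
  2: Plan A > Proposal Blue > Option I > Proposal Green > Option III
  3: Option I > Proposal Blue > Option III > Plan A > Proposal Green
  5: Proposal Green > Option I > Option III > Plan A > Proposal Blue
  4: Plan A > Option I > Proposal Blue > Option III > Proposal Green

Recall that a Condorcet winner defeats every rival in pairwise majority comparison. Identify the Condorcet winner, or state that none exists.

Option I

Pairwise majorities:
Proposal Blue vs Option III: Proposal Blue wins 9–6.
Proposal Blue vs Option I: Option I, 13–2.
Proposal Blue vs Plan A: Plan A wins 11–4.
Proposal Blue vs Proposal Green: Proposal Blue preferred on 2+3+4 = 9 ballots; Proposal Blue wins 9–6.
Option III vs Option I: Option I, 15–0.
Option III vs Plan A: 9 to 6, Option III.
Option III vs Proposal Green: Proposal Green wins 8–7.
Option I vs Plan A: Option I is ranked higher on 1+3+5 = 9 ballots, Plan A on 6. Option I wins 9–6.
Option I vs Proposal Green: Option I preferred on 1+2+3+4 = 10 ballots; Option I wins 10–5.
Plan A vs Proposal Green: Plan A is ranked higher on 2+3+4 = 9 ballots, Proposal Green on 6. Plan A wins 9–6.
Option I wins every pairwise contest, so Option I is the Condorcet winner.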